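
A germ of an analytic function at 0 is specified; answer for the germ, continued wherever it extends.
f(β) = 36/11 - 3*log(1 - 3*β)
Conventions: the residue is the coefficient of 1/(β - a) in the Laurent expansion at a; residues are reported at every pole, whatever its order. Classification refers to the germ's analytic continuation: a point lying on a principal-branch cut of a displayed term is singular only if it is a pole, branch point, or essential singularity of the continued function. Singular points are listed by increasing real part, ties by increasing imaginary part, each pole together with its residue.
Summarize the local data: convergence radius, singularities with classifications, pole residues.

Radius of convergence at 0: 1/3.
At 1/3: a logarithmic branch point.

Branch term (-3)*log(1 - β/(1/3)): its argument vanishes at β = 1/3, a logarithmic branch point, modulus 1/3.
The radius of convergence is the smallest modulus among the singular points: 1/3.


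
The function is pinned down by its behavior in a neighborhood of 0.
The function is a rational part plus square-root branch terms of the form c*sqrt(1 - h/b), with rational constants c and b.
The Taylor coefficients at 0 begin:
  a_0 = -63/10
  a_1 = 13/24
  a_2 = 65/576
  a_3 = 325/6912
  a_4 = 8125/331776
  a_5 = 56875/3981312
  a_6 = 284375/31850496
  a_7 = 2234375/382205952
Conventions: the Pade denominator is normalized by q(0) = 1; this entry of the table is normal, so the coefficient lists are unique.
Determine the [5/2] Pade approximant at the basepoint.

Taylor coefficients needed (read off): a_0 = -63/10, a_1 = 13/24, a_2 = 65/576, a_3 = 325/6912, a_4 = 8125/331776, a_5 = 56875/3981312, a_6 = 284375/31850496, a_7 = 2234375/382205952.
Write the denominator as Q(h) = 1 + q1*h + q2*h^2. Requiring Q*f - P = O(h^8) with deg P <= 5 kills the coefficients of h^6..h^7 in Q*f:
  h^6: a_6 + q1*a_5 + q2*a_4 = 0, i.e. 284375/31850496 + (56875/3981312)*q1 + (8125/331776)*q2 = 0.
  h^7: a_7 + q1*a_6 + q2*a_5 = 0, i.e. 2234375/382205952 + (284375/31850496)*q1 + (56875/3981312)*q2 = 0.
Solving this linear system: q1 = -15/14, q2 = 25/96.
The numerator is Q*f truncated at degree 5: P0 = a_0 = -63/10; P1 = a_1 + q1*a_0 = 175/24; P2 = a_2 + q1*a_1 + q2*a_0 = -2125/1008; P3 = a_3 + q1*a_2 + q2*a_1 = 1625/24192; P4 = a_4 + q1*a_3 + q2*a_2 = 8125/2322432; P5 = a_5 + q1*a_4 + q2*a_3 = 8125/27869184.

The Pade approximant has numerator coefficients [-63/10, 175/24, -2125/1008, 1625/24192, 8125/2322432, 8125/27869184]; denominator coefficients [1, -15/14, 25/96].


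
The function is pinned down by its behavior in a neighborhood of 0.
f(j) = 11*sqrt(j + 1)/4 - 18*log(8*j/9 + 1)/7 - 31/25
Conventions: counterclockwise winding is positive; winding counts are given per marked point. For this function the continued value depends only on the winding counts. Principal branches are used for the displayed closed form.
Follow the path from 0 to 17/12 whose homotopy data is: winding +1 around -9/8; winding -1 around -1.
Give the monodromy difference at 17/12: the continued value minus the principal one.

Continued minus principal equals (-(11/12)*sqrt(87)) - ((36/7)*pi)*i.

The rational part is single-valued and drops out of the difference; each branch term changes only by its own monodromy.
(11/4)*sqrt(1 - j/(-1)): winding -1 is odd, the square root flips sign, contributing -2*(11/4)*sqrt(1 - (17/12)/(-1)) = -2*(11/4)*sqrt(29/12) = -(11/12)*sqrt(87).
(-18/7)*log(1 - j/(-9/8)): each positive loop around -9/8 adds 2*pi*i to the log, so winding +1 contributes (-18/7)*(1)*2*pi*i = -(36/7)*pi*i.
Summing the contributions at j = 17/12 gives (-(11/12)*sqrt(87)) - ((36/7)*pi)*i.


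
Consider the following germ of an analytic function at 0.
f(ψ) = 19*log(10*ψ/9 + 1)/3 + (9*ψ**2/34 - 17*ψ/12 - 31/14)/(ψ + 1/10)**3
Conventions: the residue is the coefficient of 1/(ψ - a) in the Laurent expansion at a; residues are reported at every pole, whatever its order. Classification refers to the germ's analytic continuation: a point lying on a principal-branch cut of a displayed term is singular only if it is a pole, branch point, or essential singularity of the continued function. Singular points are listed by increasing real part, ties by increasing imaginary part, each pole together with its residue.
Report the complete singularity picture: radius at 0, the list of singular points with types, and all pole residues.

Radius of convergence at 0: 1/10.
At -9/10: a logarithmic branch point.
At -1/10: a pole of order 3; residue 9/34.

Denominator factor (ψ + 1/10)^3: pole of order 3 at -1/10, modulus 1/10.
Branch term (19/3)*log(1 - ψ/(-9/10)): its argument vanishes at ψ = -9/10, a logarithmic branch point, modulus 9/10.
The radius of convergence is the smallest modulus among the singular points: 1/10.
The branch term is analytic at -1/10 and contributes nothing to the residue; only the rational part matters.
At the order-3 pole -1/10 set g(ψ) = (ψ - (-1/10))^3*(rational part) = 9*ψ**2/34 - 17*ψ/12 - 31/14.
Order-3 pole: residue = g''(a)/2; g''(-1/10) = 9/17, so the residue is 9/34.
List the singular points by increasing real part (a conjugate pair: the negative imaginary part first).


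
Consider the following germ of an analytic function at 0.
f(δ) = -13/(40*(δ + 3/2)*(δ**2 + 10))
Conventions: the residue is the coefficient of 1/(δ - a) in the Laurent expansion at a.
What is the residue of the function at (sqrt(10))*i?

The residue is (13/980) + ((39/19600)*sqrt(10))*i.

The factor δ**2 + 10 splits as (δ - a)(δ - a') with a = (sqrt(10))*i, a' = -(sqrt(10))*i. At the order-1 pole a set g(δ) = (δ - a)*f(δ) = [-13/(40*(δ + 3/2))] / (δ - a').
Simple pole: residue = g(a) at a = (sqrt(10))*i, which is (13/980) + ((39/19600)*sqrt(10))*i.


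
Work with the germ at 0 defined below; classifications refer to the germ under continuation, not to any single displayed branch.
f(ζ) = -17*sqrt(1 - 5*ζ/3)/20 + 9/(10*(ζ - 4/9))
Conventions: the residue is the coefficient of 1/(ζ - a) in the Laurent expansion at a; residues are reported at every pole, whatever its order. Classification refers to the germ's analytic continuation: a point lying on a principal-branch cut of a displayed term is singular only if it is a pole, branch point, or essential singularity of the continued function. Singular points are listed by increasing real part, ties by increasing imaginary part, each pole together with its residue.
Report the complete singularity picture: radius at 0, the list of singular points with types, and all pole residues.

Radius of convergence at 0: 4/9.
At 4/9: a pole of order 1; residue 9/10.
At 3/5: an algebraic (square-root) branch point.

Denominator factor (ζ - 4/9): pole of order 1 at 4/9, modulus 4/9.
Branch term (-17/20)*sqrt(1 - ζ/(3/5)): its argument vanishes at ζ = 3/5, a square-root branch point, modulus 3/5.
The radius of convergence is the smallest modulus among the singular points: 4/9.
The branch term is analytic at 4/9 and contributes nothing to the residue; only the rational part matters.
At the order-1 pole 4/9 set g(ζ) = (ζ - (4/9))*(rational part) = 9/10.
Simple pole: residue = g(a) at a = 4/9, which is 9/10.
List the singular points by increasing real part (a conjugate pair: the negative imaginary part first).


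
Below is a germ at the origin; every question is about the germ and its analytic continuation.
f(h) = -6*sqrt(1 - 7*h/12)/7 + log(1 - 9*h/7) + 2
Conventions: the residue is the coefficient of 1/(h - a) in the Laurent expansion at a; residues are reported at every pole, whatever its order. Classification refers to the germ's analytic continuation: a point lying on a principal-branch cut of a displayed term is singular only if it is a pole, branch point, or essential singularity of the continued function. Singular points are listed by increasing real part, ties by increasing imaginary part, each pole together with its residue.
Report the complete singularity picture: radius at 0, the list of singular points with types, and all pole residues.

Branch term (-6/7)*sqrt(1 - h/(12/7)): its argument vanishes at h = 12/7, a square-root branch point, modulus 12/7.
Branch term (1)*log(1 - h/(7/9)): its argument vanishes at h = 7/9, a logarithmic branch point, modulus 7/9.
The radius of convergence is the smallest modulus among the singular points: 7/9.
List the singular points by increasing real part (a conjugate pair: the negative imaginary part first).

Radius of convergence at 0: 7/9.
At 7/9: a logarithmic branch point.
At 12/7: an algebraic (square-root) branch point.


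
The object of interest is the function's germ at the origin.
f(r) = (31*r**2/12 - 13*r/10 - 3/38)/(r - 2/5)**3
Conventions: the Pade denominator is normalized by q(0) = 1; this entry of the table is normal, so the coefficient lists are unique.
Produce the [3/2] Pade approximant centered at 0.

The Pade approximant has numerator coefficients [375/304, 153175/6764, 1520875/649344, 7604375/3896064]; denominator coefficients [1, -2995/534, 5725/712].

Taylor coefficients needed (expand at 0): a_0 = 375/304, a_1 = 17975/608, a_2 = 288625/1824, a_3 = 198125/304, a_4 = 11590625/4864, a_5 = 237109375/29184.
Write the denominator as Q(r) = 1 + q1*r + q2*r^2. Requiring Q*f - P = O(r^6) with deg P <= 3 kills the coefficients of r^4..r^5 in Q*f:
  r^4: a_4 + q1*a_3 + q2*a_2 = 0, i.e. 11590625/4864 + (198125/304)*q1 + (288625/1824)*q2 = 0.
  r^5: a_5 + q1*a_4 + q2*a_3 = 0, i.e. 237109375/29184 + (11590625/4864)*q1 + (198125/304)*q2 = 0.
Solving this linear system: q1 = -2995/534, q2 = 5725/712.
The numerator is Q*f truncated at degree 3: P0 = a_0 = 375/304; P1 = a_1 + q1*a_0 = 153175/6764; P2 = a_2 + q1*a_1 + q2*a_0 = 1520875/649344; P3 = a_3 + q1*a_2 + q2*a_1 = 7604375/3896064.


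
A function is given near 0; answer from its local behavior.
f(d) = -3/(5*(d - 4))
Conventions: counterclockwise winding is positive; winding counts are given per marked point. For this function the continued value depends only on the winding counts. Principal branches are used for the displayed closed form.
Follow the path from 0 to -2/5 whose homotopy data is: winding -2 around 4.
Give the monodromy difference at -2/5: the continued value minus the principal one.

Continued minus principal equals 0.

The function is rational, hence single-valued: continuing it around any pole returns the same value, so the difference is 0.


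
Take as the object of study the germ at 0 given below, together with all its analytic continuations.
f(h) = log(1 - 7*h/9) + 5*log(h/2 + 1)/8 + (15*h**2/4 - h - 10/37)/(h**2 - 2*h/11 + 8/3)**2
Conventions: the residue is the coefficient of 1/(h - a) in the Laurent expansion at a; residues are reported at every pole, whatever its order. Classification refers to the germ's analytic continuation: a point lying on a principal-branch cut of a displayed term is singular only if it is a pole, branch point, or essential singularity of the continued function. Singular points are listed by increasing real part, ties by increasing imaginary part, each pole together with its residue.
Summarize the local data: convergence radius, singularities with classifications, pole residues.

Denominator factor (h**2 - 2*h/11 + 8/3)^2: discriminant -3860/363, complex-conjugate roots (1/11) + ((1/33)*sqrt(2895))*i and (1/11) - ((1/33)*sqrt(2895))*i; poles of order 2, moduli (2/3)*sqrt(6) and (2/3)*sqrt(6).
Branch term (1)*log(1 - h/(9/7)): its argument vanishes at h = 9/7, a logarithmic branch point, modulus 9/7.
Branch term (5/8)*log(1 - h/(-2)): its argument vanishes at h = -2, a logarithmic branch point, modulus 2.
The radius of convergence is the smallest modulus among the singular points: 9/7.
The branch terms are analytic at (1/11) - ((1/33)*sqrt(2895))*i and contribute nothing to the residue; only the rational part matters.
The factor h**2 - 2*h/11 + 8/3 splits as (h - a)(h - a') with a = (1/11) - ((1/33)*sqrt(2895))*i, a' = (1/11) + ((1/33)*sqrt(2895))*i. At the order-2 pole a set g(h) = (h - a)^2*(rational part) = [15*h**2/4 - h - 10/37] / (h - a')^2.
Order-2 pole: residue = g'(a); g'((1/11) - ((1/33)*sqrt(2895))*i) = ((1424049/137821300)*sqrt(2895))*i, so the residue is ((1424049/137821300)*sqrt(2895))*i.
The branch terms are analytic at (1/11) + ((1/33)*sqrt(2895))*i and contribute nothing to the residue; only the rational part matters.
The factor h**2 - 2*h/11 + 8/3 splits as (h - a)(h - a') with a = (1/11) + ((1/33)*sqrt(2895))*i, a' = (1/11) - ((1/33)*sqrt(2895))*i. At the order-2 pole a set g(h) = (h - a)^2*(rational part) = [15*h**2/4 - h - 10/37] / (h - a')^2.
Order-2 pole: residue = g'(a); g'((1/11) + ((1/33)*sqrt(2895))*i) = -((1424049/137821300)*sqrt(2895))*i, so the residue is -((1424049/137821300)*sqrt(2895))*i.
List the singular points by increasing real part (a conjugate pair: the negative imaginary part first).

Radius of convergence at 0: 9/7.
At -2: a logarithmic branch point.
At (1/11) - ((1/33)*sqrt(2895))*i: a pole of order 2; residue ((1424049/137821300)*sqrt(2895))*i.
At (1/11) + ((1/33)*sqrt(2895))*i: a pole of order 2; residue -((1424049/137821300)*sqrt(2895))*i.
At 9/7: a logarithmic branch point.


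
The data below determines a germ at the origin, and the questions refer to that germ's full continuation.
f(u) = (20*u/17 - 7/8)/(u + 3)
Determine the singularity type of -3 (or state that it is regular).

The point is a pole of order 1.

The denominator factor u + 3 vanishes at -3 and appears to the power 1; the numerator there equals -599/136, nonzero, and no other factor vanishes.
Hence a pole whose order is the multiplicity, 1.


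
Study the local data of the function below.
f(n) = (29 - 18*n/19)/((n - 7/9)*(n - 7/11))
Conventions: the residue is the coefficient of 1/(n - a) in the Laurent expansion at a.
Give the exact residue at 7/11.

At the order-1 pole 7/11 set g(n) = (n - (7/11))*f(n) = (29 - 18*n/19)/(n - 7/9).
Simple pole: residue = g(a) at a = 7/11, which is -53415/266.

The residue is -53415/266.


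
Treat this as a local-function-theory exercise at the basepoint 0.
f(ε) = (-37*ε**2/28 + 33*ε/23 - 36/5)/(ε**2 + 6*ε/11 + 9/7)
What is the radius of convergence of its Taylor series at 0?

Denominator factor (ε**2 + 6*ε/11 + 9/7): discriminant -4104/847, complex-conjugate roots (-3/11) + ((3/77)*sqrt(798))*i and (-3/11) - ((3/77)*sqrt(798))*i; poles of order 1, moduli (3/7)*sqrt(7) and (3/7)*sqrt(7).
The radius of convergence is the smallest modulus among the singular points: (3/7)*sqrt(7).

The radius of convergence is (3/7)*sqrt(7).


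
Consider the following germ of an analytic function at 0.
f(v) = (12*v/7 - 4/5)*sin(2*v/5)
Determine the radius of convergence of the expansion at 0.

The radius of convergence is infinite.

The factor sin(2*v/5) is entire and contributes no finite singular point.
The polynomial part has no poles.
No finite singular points: the Taylor series at 0 converges everywhere.


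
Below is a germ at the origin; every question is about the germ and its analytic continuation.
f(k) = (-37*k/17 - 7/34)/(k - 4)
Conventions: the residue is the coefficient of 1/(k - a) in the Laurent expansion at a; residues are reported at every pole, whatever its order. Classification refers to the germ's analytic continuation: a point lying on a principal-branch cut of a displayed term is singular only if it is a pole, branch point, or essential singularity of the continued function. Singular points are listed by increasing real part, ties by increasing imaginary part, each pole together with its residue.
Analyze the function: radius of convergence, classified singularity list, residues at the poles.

Radius of convergence at 0: 4.
At 4: a pole of order 1; residue -303/34.

Denominator factor (k - 4): pole of order 1 at 4, modulus 4.
The radius of convergence is the smallest modulus among the singular points: 4.
At the order-1 pole 4 set g(k) = (k - (4))*f(k) = -37*k/17 - 7/34.
Simple pole: residue = g(a) at a = 4, which is -303/34.


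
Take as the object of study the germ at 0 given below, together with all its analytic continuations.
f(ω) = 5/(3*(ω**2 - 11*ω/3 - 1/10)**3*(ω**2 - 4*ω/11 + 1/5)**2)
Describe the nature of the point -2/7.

Denominator factors: ω**2 - 11*ω/3 - 1/10 = 1513/1470 at ω = -2/7; ω**2 - 4*ω/11 + 1/5 = 1039/2695 at ω = -2/7 — none vanishes.
So the germ continues analytically to -2/7.

The point is a regular point.


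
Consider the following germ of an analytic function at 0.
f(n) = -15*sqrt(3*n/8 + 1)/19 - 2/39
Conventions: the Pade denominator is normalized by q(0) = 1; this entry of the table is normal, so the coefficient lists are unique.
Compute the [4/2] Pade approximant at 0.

The Pade approximant has numerator coefficients [-623/741, -1529/2964, -2699/31616, -405/155648, 405/9961472]; denominator coefficients [1, 7/16, 21/512].

Taylor coefficients needed (expand at 0): a_0 = -623/741, a_1 = -45/304, a_2 = 135/9728, a_3 = -405/155648, a_4 = 6075/9961472, a_5 = -25515/159383552, a_6 = 229635/5100273664.
Write the denominator as Q(n) = 1 + q1*n + q2*n^2. Requiring Q*f - P = O(n^7) with deg P <= 4 kills the coefficients of n^5..n^6 in Q*f:
  n^5: a_5 + q1*a_4 + q2*a_3 = 0, i.e. -25515/159383552 + (6075/9961472)*q1 + (-405/155648)*q2 = 0.
  n^6: a_6 + q1*a_5 + q2*a_4 = 0, i.e. 229635/5100273664 + (-25515/159383552)*q1 + (6075/9961472)*q2 = 0.
Solving this linear system: q1 = 7/16, q2 = 21/512.
The numerator is Q*f truncated at degree 4: P0 = a_0 = -623/741; P1 = a_1 + q1*a_0 = -1529/2964; P2 = a_2 + q1*a_1 + q2*a_0 = -2699/31616; P3 = a_3 + q1*a_2 + q2*a_1 = -405/155648; P4 = a_4 + q1*a_3 + q2*a_2 = 405/9961472.


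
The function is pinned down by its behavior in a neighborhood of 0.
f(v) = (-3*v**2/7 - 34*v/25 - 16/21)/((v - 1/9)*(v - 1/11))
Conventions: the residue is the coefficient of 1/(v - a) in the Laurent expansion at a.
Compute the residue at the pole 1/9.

The residue is -47729/1050.

At the order-1 pole 1/9 set g(v) = (v - (1/9))*f(v) = (-3*v**2/7 - 34*v/25 - 16/21)/(v - 1/11).
Simple pole: residue = g(a) at a = 1/9, which is -47729/1050.


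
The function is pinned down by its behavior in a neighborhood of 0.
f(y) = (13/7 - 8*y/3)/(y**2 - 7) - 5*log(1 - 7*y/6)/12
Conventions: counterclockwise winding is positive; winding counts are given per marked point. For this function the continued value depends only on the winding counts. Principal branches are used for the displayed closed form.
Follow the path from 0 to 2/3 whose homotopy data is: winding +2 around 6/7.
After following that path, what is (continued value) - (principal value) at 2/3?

Continued minus principal equals -(5/3)*pi*i.

The rational part is single-valued and drops out of the difference; each branch term changes only by its own monodromy.
(-5/12)*log(1 - y/(6/7)): each positive loop around 6/7 adds 2*pi*i to the log, so winding +2 contributes (-5/12)*(2)*2*pi*i = -(5/3)*pi*i.
Summing the contributions at y = 2/3 gives -(5/3)*pi*i.


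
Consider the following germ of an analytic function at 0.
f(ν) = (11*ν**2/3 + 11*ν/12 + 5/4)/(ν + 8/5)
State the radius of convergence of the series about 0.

Denominator factor (ν + 8/5): pole of order 1 at -8/5, modulus 8/5.
The radius of convergence is the smallest modulus among the singular points: 8/5.

The radius of convergence is 8/5.


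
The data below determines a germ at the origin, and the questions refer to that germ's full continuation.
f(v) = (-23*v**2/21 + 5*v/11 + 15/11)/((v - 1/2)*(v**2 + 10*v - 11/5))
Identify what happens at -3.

The point is a regular point.

Denominator factors: v**2 + 10*v - 11/5 = -116/5 at v = -3; v - 1/2 = -7/2 at v = -3 — none vanishes.
So the germ continues analytically to -3.


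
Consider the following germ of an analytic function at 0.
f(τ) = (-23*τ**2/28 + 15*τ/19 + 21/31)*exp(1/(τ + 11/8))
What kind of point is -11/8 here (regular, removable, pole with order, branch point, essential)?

The exponent 1/(τ - (-11/8)) has a pole at -11/8, so exp(1/(τ - (-11/8))) takes every nonzero value near it: an essential singularity (not a pole of any order).

The point is an essential singularity.


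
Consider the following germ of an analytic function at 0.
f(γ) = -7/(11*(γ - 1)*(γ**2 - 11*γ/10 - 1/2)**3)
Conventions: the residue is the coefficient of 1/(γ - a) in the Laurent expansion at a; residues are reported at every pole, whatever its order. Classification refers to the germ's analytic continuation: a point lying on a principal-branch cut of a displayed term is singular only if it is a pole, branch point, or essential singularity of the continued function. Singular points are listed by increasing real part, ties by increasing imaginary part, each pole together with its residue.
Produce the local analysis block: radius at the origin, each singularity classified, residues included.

Radius of convergence at 0: -11/20 + (1/20)*sqrt(321).
At 11/20 - (1/20)*sqrt(321): a pole of order 3; residue -875/594 + (5287625/80852838)*sqrt(321).
At 1: a pole of order 1; residue 875/297.
At 11/20 + (1/20)*sqrt(321): a pole of order 3; residue -875/594 - (5287625/80852838)*sqrt(321).

Denominator factor (γ - 1): pole of order 1 at 1, modulus 1.
Denominator factor (γ**2 - 11*γ/10 - 1/2)^3: discriminant 321/100, real irrational roots 11/20 + (1/20)*sqrt(321) and 11/20 - (1/20)*sqrt(321); poles of order 3, moduli 11/20 + (1/20)*sqrt(321) and -11/20 + (1/20)*sqrt(321).
The radius of convergence is the smallest modulus among the singular points: -11/20 + (1/20)*sqrt(321).
The factor γ**2 - 11*γ/10 - 1/2 splits as (γ - a)(γ - a') with a = 11/20 - (1/20)*sqrt(321), a' = 11/20 + (1/20)*sqrt(321). At the order-3 pole a set g(γ) = (γ - a)^3*f(γ) = [-7/(11*(γ - 1))] / (γ - a')^3.
Order-3 pole: residue = g''(a)/2; g''(11/20 - (1/20)*sqrt(321)) = -875/297 + (5287625/40426419)*sqrt(321), so the residue is -875/594 + (5287625/80852838)*sqrt(321).
At the order-1 pole 1 set g(γ) = (γ - (1))*f(γ) = -7/(11*(γ**2 - 11*γ/10 - 1/2)**3).
Simple pole: residue = g(a) at a = 1, which is 875/297.
The factor γ**2 - 11*γ/10 - 1/2 splits as (γ - a)(γ - a') with a = 11/20 + (1/20)*sqrt(321), a' = 11/20 - (1/20)*sqrt(321). At the order-3 pole a set g(γ) = (γ - a)^3*f(γ) = [-7/(11*(γ - 1))] / (γ - a')^3.
Order-3 pole: residue = g''(a)/2; g''(11/20 + (1/20)*sqrt(321)) = -875/297 - (5287625/40426419)*sqrt(321), so the residue is -875/594 - (5287625/80852838)*sqrt(321).
List the singular points by increasing real part (a conjugate pair: the negative imaginary part first).


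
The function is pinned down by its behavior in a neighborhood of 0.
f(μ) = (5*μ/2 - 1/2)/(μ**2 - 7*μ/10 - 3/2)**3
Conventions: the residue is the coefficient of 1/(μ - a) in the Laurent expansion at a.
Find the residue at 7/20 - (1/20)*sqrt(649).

The factor μ**2 - 7*μ/10 - 3/2 splits as (μ - a)(μ - a') with a = 7/20 - (1/20)*sqrt(649), a' = 7/20 + (1/20)*sqrt(649). At the order-3 pole a set g(μ) = (μ - a)^3*f(μ) = [5*μ/2 - 1/2] / (μ - a')^3.
Order-3 pole: residue = g''(a)/2; g''(7/20 - (1/20)*sqrt(649)) = -(450000/273359449)*sqrt(649), so the residue is -(225000/273359449)*sqrt(649).

The residue is -(225000/273359449)*sqrt(649).


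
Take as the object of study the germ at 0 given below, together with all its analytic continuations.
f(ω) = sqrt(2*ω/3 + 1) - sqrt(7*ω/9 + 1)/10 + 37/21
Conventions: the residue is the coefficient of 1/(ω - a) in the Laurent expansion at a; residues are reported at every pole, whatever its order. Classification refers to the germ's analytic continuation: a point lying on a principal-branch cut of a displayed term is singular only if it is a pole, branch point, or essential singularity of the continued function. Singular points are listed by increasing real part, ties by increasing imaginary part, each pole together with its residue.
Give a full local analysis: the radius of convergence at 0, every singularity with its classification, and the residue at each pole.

Branch term (-1/10)*sqrt(1 - ω/(-9/7)): its argument vanishes at ω = -9/7, a square-root branch point, modulus 9/7.
Branch term (1)*sqrt(1 - ω/(-3/2)): its argument vanishes at ω = -3/2, a square-root branch point, modulus 3/2.
The radius of convergence is the smallest modulus among the singular points: 9/7.
List the singular points by increasing real part (a conjugate pair: the negative imaginary part first).

Radius of convergence at 0: 9/7.
At -3/2: an algebraic (square-root) branch point.
At -9/7: an algebraic (square-root) branch point.


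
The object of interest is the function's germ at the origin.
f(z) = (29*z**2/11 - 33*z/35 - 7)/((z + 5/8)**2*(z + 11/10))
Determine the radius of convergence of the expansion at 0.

Denominator factor (z + 5/8)^2: pole of order 2 at -5/8, modulus 5/8.
Denominator factor (z + 11/10): pole of order 1 at -11/10, modulus 11/10.
The radius of convergence is the smallest modulus among the singular points: 5/8.

The radius of convergence is 5/8.


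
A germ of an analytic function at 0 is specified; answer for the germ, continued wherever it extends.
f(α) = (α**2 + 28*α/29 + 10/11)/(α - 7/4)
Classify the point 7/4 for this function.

The point is a pole of order 1.

The denominator factor α - 7/4 vanishes at 7/4 and appears to the power 1; the numerator there equals 28895/5104, nonzero, and no other factor vanishes.
Hence a pole whose order is the multiplicity, 1.


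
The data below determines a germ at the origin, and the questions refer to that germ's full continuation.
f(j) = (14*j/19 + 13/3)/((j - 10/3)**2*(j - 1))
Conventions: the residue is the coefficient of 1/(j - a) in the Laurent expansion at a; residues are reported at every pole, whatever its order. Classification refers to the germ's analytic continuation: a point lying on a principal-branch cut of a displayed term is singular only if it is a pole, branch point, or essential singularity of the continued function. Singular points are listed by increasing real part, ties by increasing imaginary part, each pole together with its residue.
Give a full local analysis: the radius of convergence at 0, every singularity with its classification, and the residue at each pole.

Radius of convergence at 0: 1.
At 1: a pole of order 1; residue 867/931.
At 10/3: a pole of order 2; residue -867/931.

Denominator factor (j - 10/3)^2: pole of order 2 at 10/3, modulus 10/3.
Denominator factor (j - 1): pole of order 1 at 1, modulus 1.
The radius of convergence is the smallest modulus among the singular points: 1.
At the order-1 pole 1 set g(j) = (j - (1))*f(j) = (14*j/19 + 13/3)/(j - 10/3)**2.
Simple pole: residue = g(a) at a = 1, which is 867/931.
At the order-2 pole 10/3 set g(j) = (j - (10/3))^2*f(j) = (14*j/19 + 13/3)/(j - 1).
Order-2 pole: residue = g'(a); g'(10/3) = -867/931, so the residue is -867/931.
List the singular points by increasing real part (a conjugate pair: the negative imaginary part first).


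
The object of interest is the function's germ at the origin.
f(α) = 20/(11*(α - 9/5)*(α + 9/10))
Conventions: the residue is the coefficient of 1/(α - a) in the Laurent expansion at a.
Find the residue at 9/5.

At the order-1 pole 9/5 set g(α) = (α - (9/5))*f(α) = 20/(11*(α + 9/10)).
Simple pole: residue = g(a) at a = 9/5, which is 200/297.

The residue is 200/297.


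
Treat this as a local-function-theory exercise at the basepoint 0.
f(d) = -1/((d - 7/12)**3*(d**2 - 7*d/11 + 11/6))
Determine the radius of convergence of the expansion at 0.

The radius of convergence is 7/12.

Denominator factor (d - 7/12)^3: pole of order 3 at 7/12, modulus 7/12.
Denominator factor (d**2 - 7*d/11 + 11/6): discriminant -2515/363, complex-conjugate roots (7/22) + ((1/66)*sqrt(7545))*i and (7/22) - ((1/66)*sqrt(7545))*i; poles of order 1, moduli (1/6)*sqrt(66) and (1/6)*sqrt(66).
The radius of convergence is the smallest modulus among the singular points: 7/12.


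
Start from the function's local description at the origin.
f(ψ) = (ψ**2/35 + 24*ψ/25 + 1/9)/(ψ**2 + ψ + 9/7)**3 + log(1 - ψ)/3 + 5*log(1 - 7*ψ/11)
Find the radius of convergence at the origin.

The radius of convergence is 1.

Denominator factor (ψ**2 + ψ + 9/7)^3: discriminant -29/7, complex-conjugate roots (-1/2) + ((1/14)*sqrt(203))*i and (-1/2) - ((1/14)*sqrt(203))*i; poles of order 3, moduli (3/7)*sqrt(7) and (3/7)*sqrt(7).
Branch term (1/3)*log(1 - ψ/(1)): its argument vanishes at ψ = 1, a logarithmic branch point, modulus 1.
Branch term (5)*log(1 - ψ/(11/7)): its argument vanishes at ψ = 11/7, a logarithmic branch point, modulus 11/7.
The radius of convergence is the smallest modulus among the singular points: 1.


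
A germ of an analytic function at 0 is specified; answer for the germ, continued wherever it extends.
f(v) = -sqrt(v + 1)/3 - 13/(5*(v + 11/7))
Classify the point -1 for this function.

The point is an algebraic (square-root) branch point.

The term (-1/3)*sqrt(1 - v/(-1)) has argument 1 - -1/(-1) = 0 at -1: a square-root (algebraic, two-sheeted) branch point; the remaining terms are analytic or single-valued there.


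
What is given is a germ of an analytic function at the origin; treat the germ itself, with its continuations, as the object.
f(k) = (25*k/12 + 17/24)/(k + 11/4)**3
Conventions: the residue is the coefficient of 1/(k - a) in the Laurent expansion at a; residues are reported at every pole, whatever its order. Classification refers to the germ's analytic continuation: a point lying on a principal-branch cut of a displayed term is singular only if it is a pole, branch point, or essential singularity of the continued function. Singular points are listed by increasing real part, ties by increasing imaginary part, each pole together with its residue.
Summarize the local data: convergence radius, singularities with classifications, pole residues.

Denominator factor (k + 11/4)^3: pole of order 3 at -11/4, modulus 11/4.
The radius of convergence is the smallest modulus among the singular points: 11/4.
At the order-3 pole -11/4 set g(k) = (k - (-11/4))^3*f(k) = 25*k/12 + 17/24.
Order-3 pole: residue = g''(a)/2; g''(-11/4) = 0, so the residue is 0.

Radius of convergence at 0: 11/4.
At -11/4: a pole of order 3; residue 0.


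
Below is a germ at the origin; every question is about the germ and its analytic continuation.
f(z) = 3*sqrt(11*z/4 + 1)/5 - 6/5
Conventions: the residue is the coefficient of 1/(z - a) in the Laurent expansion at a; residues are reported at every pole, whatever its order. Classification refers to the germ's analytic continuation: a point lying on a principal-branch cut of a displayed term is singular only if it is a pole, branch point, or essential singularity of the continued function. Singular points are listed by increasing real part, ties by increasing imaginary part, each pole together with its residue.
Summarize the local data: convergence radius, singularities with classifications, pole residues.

Branch term (3/5)*sqrt(1 - z/(-4/11)): its argument vanishes at z = -4/11, a square-root branch point, modulus 4/11.
The radius of convergence is the smallest modulus among the singular points: 4/11.

Radius of convergence at 0: 4/11.
At -4/11: an algebraic (square-root) branch point.


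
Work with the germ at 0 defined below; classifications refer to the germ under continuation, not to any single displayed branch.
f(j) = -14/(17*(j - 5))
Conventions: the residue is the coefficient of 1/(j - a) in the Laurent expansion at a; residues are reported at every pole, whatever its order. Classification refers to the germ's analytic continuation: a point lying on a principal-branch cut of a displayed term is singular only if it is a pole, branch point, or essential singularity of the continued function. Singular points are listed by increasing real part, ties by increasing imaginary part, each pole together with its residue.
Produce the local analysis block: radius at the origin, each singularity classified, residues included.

Radius of convergence at 0: 5.
At 5: a pole of order 1; residue -14/17.

Denominator factor (j - 5): pole of order 1 at 5, modulus 5.
The radius of convergence is the smallest modulus among the singular points: 5.
At the order-1 pole 5 set g(j) = (j - (5))*f(j) = -14/17.
Simple pole: residue = g(a) at a = 5, which is -14/17.


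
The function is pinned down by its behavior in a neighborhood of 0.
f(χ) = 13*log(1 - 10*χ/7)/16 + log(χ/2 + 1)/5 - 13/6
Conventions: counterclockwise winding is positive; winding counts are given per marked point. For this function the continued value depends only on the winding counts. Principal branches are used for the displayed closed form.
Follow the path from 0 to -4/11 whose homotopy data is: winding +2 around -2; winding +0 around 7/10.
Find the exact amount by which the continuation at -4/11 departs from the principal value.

The rational part is single-valued and drops out of the difference; each branch term changes only by its own monodromy.
(13/16)*log(1 - χ/(7/10)): winding 0 around 7/10, so this term returns to its principal value, contribution 0.
(1/5)*log(1 - χ/(-2)): each positive loop around -2 adds 2*pi*i to the log, so winding +2 contributes (1/5)*(2)*2*pi*i = (4/5)*pi*i.
Summing the contributions at χ = -4/11 gives (4/5)*pi*i.

Continued minus principal equals (4/5)*pi*i.


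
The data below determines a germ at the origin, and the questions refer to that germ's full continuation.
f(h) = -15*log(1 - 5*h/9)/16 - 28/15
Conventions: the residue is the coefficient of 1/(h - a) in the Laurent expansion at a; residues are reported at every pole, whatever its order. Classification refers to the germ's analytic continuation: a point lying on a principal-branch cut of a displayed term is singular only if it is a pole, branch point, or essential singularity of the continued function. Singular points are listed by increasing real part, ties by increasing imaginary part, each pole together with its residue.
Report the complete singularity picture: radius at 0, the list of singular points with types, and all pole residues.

Branch term (-15/16)*log(1 - h/(9/5)): its argument vanishes at h = 9/5, a logarithmic branch point, modulus 9/5.
The radius of convergence is the smallest modulus among the singular points: 9/5.

Radius of convergence at 0: 9/5.
At 9/5: a logarithmic branch point.


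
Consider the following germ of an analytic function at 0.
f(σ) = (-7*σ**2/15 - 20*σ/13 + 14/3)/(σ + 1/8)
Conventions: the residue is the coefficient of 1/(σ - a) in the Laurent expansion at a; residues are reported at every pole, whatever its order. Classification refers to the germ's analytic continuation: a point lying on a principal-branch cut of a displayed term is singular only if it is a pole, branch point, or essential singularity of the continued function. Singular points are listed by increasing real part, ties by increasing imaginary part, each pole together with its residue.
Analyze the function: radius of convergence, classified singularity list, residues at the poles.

Denominator factor (σ + 1/8): pole of order 1 at -1/8, modulus 1/8.
The radius of convergence is the smallest modulus among the singular points: 1/8.
At the order-1 pole -1/8 set g(σ) = (σ - (-1/8))*f(σ) = -7*σ**2/15 - 20*σ/13 + 14/3.
Simple pole: residue = g(a) at a = -1/8, which is 20183/4160.

Radius of convergence at 0: 1/8.
At -1/8: a pole of order 1; residue 20183/4160.


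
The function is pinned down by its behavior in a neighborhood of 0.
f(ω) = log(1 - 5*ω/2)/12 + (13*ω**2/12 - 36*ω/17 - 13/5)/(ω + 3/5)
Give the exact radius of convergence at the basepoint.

The radius of convergence is 2/5.

Denominator factor (ω + 3/5): pole of order 1 at -3/5, modulus 3/5.
Branch term (1/12)*log(1 - ω/(2/5)): its argument vanishes at ω = 2/5, a logarithmic branch point, modulus 2/5.
The radius of convergence is the smallest modulus among the singular points: 2/5.


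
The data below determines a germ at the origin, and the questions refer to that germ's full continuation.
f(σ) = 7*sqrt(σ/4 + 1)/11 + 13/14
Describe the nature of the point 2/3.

The point is a regular point.

There is no denominator, hence no pole anywhere.
Branch term sqrt(1 - σ/(-4)): argument at 2/3 is 7/6, nonzero, so 2/3 is not its branch point (a point on a principal cut is still regular for the continued germ).
So the germ continues analytically to 2/3.


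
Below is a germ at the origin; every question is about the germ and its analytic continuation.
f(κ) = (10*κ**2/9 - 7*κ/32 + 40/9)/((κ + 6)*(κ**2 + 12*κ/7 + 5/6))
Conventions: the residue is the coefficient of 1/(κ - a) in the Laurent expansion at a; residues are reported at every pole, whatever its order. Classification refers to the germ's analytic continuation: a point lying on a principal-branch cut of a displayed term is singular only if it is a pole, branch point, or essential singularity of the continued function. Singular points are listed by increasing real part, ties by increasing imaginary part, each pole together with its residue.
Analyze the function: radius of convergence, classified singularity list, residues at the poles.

Radius of convergence at 0: (1/6)*sqrt(30).
At -6: a pole of order 1; residue 46123/26760.
At (-6/7) - ((1/42)*sqrt(174))*i: a pole of order 1; residue (-49169/160560) + ((769007/6208320)*sqrt(174))*i.
At (-6/7) + ((1/42)*sqrt(174))*i: a pole of order 1; residue (-49169/160560) - ((769007/6208320)*sqrt(174))*i.

Denominator factor (κ**2 + 12*κ/7 + 5/6): discriminant -58/147, complex-conjugate roots (-6/7) + ((1/42)*sqrt(174))*i and (-6/7) - ((1/42)*sqrt(174))*i; poles of order 1, moduli (1/6)*sqrt(30) and (1/6)*sqrt(30).
Denominator factor (κ + 6): pole of order 1 at -6, modulus 6.
The radius of convergence is the smallest modulus among the singular points: (1/6)*sqrt(30).
At the order-1 pole -6 set g(κ) = (κ - (-6))*f(κ) = (10*κ**2/9 - 7*κ/32 + 40/9)/(κ**2 + 12*κ/7 + 5/6).
Simple pole: residue = g(a) at a = -6, which is 46123/26760.
The factor κ**2 + 12*κ/7 + 5/6 splits as (κ - a)(κ - a') with a = (-6/7) - ((1/42)*sqrt(174))*i, a' = (-6/7) + ((1/42)*sqrt(174))*i. At the order-1 pole a set g(κ) = (κ - a)*f(κ) = [(10*κ**2/9 - 7*κ/32 + 40/9)/(κ + 6)] / (κ - a').
Simple pole: residue = g(a) at a = (-6/7) - ((1/42)*sqrt(174))*i, which is (-49169/160560) + ((769007/6208320)*sqrt(174))*i.
The factor κ**2 + 12*κ/7 + 5/6 splits as (κ - a)(κ - a') with a = (-6/7) + ((1/42)*sqrt(174))*i, a' = (-6/7) - ((1/42)*sqrt(174))*i. At the order-1 pole a set g(κ) = (κ - a)*f(κ) = [(10*κ**2/9 - 7*κ/32 + 40/9)/(κ + 6)] / (κ - a').
Simple pole: residue = g(a) at a = (-6/7) + ((1/42)*sqrt(174))*i, which is (-49169/160560) - ((769007/6208320)*sqrt(174))*i.
List the singular points by increasing real part (a conjugate pair: the negative imaginary part first).


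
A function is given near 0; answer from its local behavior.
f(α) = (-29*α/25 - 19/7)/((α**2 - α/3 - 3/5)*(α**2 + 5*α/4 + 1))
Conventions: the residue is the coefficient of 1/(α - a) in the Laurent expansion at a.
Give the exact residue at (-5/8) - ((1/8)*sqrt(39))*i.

The residue is (-153822/239435) + ((78406/622531)*sqrt(39))*i.

The factor α**2 + 5*α/4 + 1 splits as (α - a)(α - a') with a = (-5/8) - ((1/8)*sqrt(39))*i, a' = (-5/8) + ((1/8)*sqrt(39))*i. At the order-1 pole a set g(α) = (α - a)*f(α) = [(-29*α/25 - 19/7)/(α**2 - α/3 - 3/5)] / (α - a').
Simple pole: residue = g(a) at a = (-5/8) - ((1/8)*sqrt(39))*i, which is (-153822/239435) + ((78406/622531)*sqrt(39))*i.


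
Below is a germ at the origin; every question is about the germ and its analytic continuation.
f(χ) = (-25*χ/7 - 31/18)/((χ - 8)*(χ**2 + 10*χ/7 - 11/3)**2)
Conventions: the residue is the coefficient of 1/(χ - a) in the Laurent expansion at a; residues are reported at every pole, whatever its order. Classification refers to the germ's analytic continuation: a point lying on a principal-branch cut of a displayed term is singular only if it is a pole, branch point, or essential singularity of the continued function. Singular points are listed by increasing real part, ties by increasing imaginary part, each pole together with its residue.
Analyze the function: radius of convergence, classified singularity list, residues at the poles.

Radius of convergence at 0: -5/7 + (1/21)*sqrt(1842).
At -5/7 - (1/21)*sqrt(1842): a pole of order 2; residue 2429/825836 - (136390401/622673737312)*sqrt(1842).
At -5/7 + (1/21)*sqrt(1842): a pole of order 2; residue 2429/825836 + (136390401/622673737312)*sqrt(1842).
At 8: a pole of order 1; residue -2429/412918.

Denominator factor (χ - 8): pole of order 1 at 8, modulus 8.
Denominator factor (χ**2 + 10*χ/7 - 11/3)^2: discriminant 2456/147, real irrational roots -5/7 + (1/21)*sqrt(1842) and -5/7 - (1/21)*sqrt(1842); poles of order 2, moduli -5/7 + (1/21)*sqrt(1842) and 5/7 + (1/21)*sqrt(1842).
The radius of convergence is the smallest modulus among the singular points: -5/7 + (1/21)*sqrt(1842).
The factor χ**2 + 10*χ/7 - 11/3 splits as (χ - a)(χ - a') with a = -5/7 - (1/21)*sqrt(1842), a' = -5/7 + (1/21)*sqrt(1842). At the order-2 pole a set g(χ) = (χ - a)^2*f(χ) = [(-25*χ/7 - 31/18)/(χ - 8)] / (χ - a')^2.
Order-2 pole: residue = g'(a); g'(-5/7 - (1/21)*sqrt(1842)) = 2429/825836 - (136390401/622673737312)*sqrt(1842), so the residue is 2429/825836 - (136390401/622673737312)*sqrt(1842).
The factor χ**2 + 10*χ/7 - 11/3 splits as (χ - a)(χ - a') with a = -5/7 + (1/21)*sqrt(1842), a' = -5/7 - (1/21)*sqrt(1842). At the order-2 pole a set g(χ) = (χ - a)^2*f(χ) = [(-25*χ/7 - 31/18)/(χ - 8)] / (χ - a')^2.
Order-2 pole: residue = g'(a); g'(-5/7 + (1/21)*sqrt(1842)) = 2429/825836 + (136390401/622673737312)*sqrt(1842), so the residue is 2429/825836 + (136390401/622673737312)*sqrt(1842).
At the order-1 pole 8 set g(χ) = (χ - (8))*f(χ) = (-25*χ/7 - 31/18)/(χ**2 + 10*χ/7 - 11/3)**2.
Simple pole: residue = g(a) at a = 8, which is -2429/412918.
List the singular points by increasing real part (a conjugate pair: the negative imaginary part first).
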